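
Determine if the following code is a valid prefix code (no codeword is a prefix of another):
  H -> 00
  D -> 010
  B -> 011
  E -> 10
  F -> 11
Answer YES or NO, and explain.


Checking each pair (does one codeword prefix another?):
  H='00' vs D='010': no prefix
  H='00' vs B='011': no prefix
  H='00' vs E='10': no prefix
  H='00' vs F='11': no prefix
  D='010' vs H='00': no prefix
  D='010' vs B='011': no prefix
  D='010' vs E='10': no prefix
  D='010' vs F='11': no prefix
  B='011' vs H='00': no prefix
  B='011' vs D='010': no prefix
  B='011' vs E='10': no prefix
  B='011' vs F='11': no prefix
  E='10' vs H='00': no prefix
  E='10' vs D='010': no prefix
  E='10' vs B='011': no prefix
  E='10' vs F='11': no prefix
  F='11' vs H='00': no prefix
  F='11' vs D='010': no prefix
  F='11' vs B='011': no prefix
  F='11' vs E='10': no prefix
No violation found over all pairs.

YES -- this is a valid prefix code. No codeword is a prefix of any other codeword.


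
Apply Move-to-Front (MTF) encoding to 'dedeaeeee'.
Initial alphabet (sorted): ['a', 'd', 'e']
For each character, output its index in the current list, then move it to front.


MTF encoding:
'd': index 1 in ['a', 'd', 'e'] -> ['d', 'a', 'e']
'e': index 2 in ['d', 'a', 'e'] -> ['e', 'd', 'a']
'd': index 1 in ['e', 'd', 'a'] -> ['d', 'e', 'a']
'e': index 1 in ['d', 'e', 'a'] -> ['e', 'd', 'a']
'a': index 2 in ['e', 'd', 'a'] -> ['a', 'e', 'd']
'e': index 1 in ['a', 'e', 'd'] -> ['e', 'a', 'd']
'e': index 0 in ['e', 'a', 'd'] -> ['e', 'a', 'd']
'e': index 0 in ['e', 'a', 'd'] -> ['e', 'a', 'd']
'e': index 0 in ['e', 'a', 'd'] -> ['e', 'a', 'd']


Output: [1, 2, 1, 1, 2, 1, 0, 0, 0]


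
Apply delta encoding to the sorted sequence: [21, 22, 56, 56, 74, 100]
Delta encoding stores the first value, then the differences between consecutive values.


First value: 21
Deltas:
  22 - 21 = 1
  56 - 22 = 34
  56 - 56 = 0
  74 - 56 = 18
  100 - 74 = 26


Delta encoded: [21, 1, 34, 0, 18, 26]


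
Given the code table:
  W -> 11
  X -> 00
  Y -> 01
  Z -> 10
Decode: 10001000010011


Decoding:
10 -> Z
00 -> X
10 -> Z
00 -> X
01 -> Y
00 -> X
11 -> W


Result: ZXZXYXW


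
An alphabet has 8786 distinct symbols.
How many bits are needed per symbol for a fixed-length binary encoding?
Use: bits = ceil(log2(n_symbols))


log2(8786) = 13.101
Bracket: 2^13 = 8192 < 8786 <= 2^14 = 16384
So ceil(log2(8786)) = 14

bits = ceil(log2(8786)) = ceil(13.101) = 14 bits


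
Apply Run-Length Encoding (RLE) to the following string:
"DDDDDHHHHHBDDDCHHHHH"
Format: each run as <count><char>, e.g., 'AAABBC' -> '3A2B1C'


Scanning runs left to right:
  i=0: run of 'D' x 5 -> '5D'
  i=5: run of 'H' x 5 -> '5H'
  i=10: run of 'B' x 1 -> '1B'
  i=11: run of 'D' x 3 -> '3D'
  i=14: run of 'C' x 1 -> '1C'
  i=15: run of 'H' x 5 -> '5H'

RLE = 5D5H1B3D1C5H


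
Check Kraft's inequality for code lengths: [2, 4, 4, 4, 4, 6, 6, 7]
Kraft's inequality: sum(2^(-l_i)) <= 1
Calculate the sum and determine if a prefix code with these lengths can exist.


Sum = 2^(-2) + 2^(-4) + 2^(-4) + 2^(-4) + 2^(-4) + 2^(-6) + 2^(-6) + 2^(-7)
    = 0.25 + 0.0625 + 0.0625 + 0.0625 + 0.0625 + 0.015625 + 0.015625 + 0.0078125
    = 69/128 = 0.5390625
Since 0.5390625 <= 1, Kraft's inequality IS satisfied.
A prefix code with these lengths CAN exist.

Kraft sum = 0.5390625. Satisfied.


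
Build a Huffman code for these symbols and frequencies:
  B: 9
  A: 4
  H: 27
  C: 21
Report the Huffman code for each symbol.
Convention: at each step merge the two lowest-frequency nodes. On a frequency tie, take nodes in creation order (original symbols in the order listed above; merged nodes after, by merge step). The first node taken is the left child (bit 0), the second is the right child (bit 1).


Huffman tree construction:
Step 1: Merge A(4) + B(9) = 13
Step 2: Merge (A+B)(13) + C(21) = 34
Step 3: Merge H(27) + ((A+B)+C)(34) = 61
Read each symbol's code off the tree from the root (left child = 0, right child = 1).

Codes:
  B: 101 (length 3)
  A: 100 (length 3)
  H: 0 (length 1)
  C: 11 (length 2)
Average code length: 108/61 = 1.7705 bits/symbol


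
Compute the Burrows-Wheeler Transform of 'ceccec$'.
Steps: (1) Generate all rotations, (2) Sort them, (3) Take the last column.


Rotations (sorted):
  0: $ceccec -> last char: c
  1: c$cecce -> last char: e
  2: ccec$ce -> last char: e
  3: cec$cec -> last char: c
  4: ceccec$ -> last char: $
  5: ec$cecc -> last char: c
  6: eccec$c -> last char: c


BWT = ceec$cc


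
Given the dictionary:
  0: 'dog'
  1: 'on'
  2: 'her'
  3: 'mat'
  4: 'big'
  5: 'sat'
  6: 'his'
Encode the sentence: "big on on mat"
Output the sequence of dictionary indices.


Look up each word in the dictionary:
  'big' -> 4
  'on' -> 1
  'on' -> 1
  'mat' -> 3

Encoded: [4, 1, 1, 3]


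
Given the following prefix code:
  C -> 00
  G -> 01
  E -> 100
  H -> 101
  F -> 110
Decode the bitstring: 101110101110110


Decoding step by step:
Bits 101 -> H
Bits 110 -> F
Bits 101 -> H
Bits 110 -> F
Bits 110 -> F


Decoded message: HFHFF


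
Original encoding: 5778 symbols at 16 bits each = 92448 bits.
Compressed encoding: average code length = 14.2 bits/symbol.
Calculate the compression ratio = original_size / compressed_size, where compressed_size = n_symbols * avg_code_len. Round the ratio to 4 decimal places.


original_size = n_symbols * orig_bits = 5778 * 16 = 92448 bits
compressed_size = n_symbols * avg_code_len = 5778 * 14.2 = 82047.6 bits
ratio = original_size / compressed_size = 92448 / 82047.6 = 1.1268

Compression ratio = 1.1268


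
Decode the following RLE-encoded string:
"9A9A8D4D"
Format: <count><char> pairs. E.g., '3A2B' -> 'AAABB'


Expanding each <count><char> pair:
  9A -> 'AAAAAAAAA'
  9A -> 'AAAAAAAAA'
  8D -> 'DDDDDDDD'
  4D -> 'DDDD'

Decoded = AAAAAAAAAAAAAAAAAADDDDDDDDDDDD


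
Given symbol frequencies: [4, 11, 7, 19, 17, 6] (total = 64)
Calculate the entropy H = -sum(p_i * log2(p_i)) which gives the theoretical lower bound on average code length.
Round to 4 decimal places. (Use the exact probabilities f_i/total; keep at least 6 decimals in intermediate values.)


Per-symbol terms -p_i * log2(p_i) with p_i = f_i/64:
  p = 4/64 = 0.062500: log2(p) = -4.000000, -p*log2(p) = 0.250000
  p = 11/64 = 0.171875: log2(p) = -2.540568, -p*log2(p) = 0.436660
  p = 7/64 = 0.109375: log2(p) = -3.192645, -p*log2(p) = 0.349196
  p = 19/64 = 0.296875: log2(p) = -1.752072, -p*log2(p) = 0.520147
  p = 17/64 = 0.265625: log2(p) = -1.912537, -p*log2(p) = 0.508018
  p = 6/64 = 0.093750: log2(p) = -3.415037, -p*log2(p) = 0.320160
H = 0.250000 + 0.436660 + 0.349196 + 0.520147 + 0.508018 + 0.320160 = 2.384181

H = 2.3842 bits/symbol


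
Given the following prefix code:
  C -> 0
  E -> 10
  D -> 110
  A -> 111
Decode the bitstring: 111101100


Decoding step by step:
Bits 111 -> A
Bits 10 -> E
Bits 110 -> D
Bits 0 -> C


Decoded message: AEDC


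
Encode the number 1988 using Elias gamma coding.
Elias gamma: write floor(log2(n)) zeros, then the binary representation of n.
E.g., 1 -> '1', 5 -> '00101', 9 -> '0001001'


num_bits = floor(log2(1988)) + 1 = 11
leading_zeros = num_bits - 1 = 10
binary(1988) = 11111000100

Elias gamma(1988) = '0000000000' + '11111000100' = 000000000011111000100 (21 bits)


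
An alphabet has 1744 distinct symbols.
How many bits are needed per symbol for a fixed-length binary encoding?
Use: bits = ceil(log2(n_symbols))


log2(1744) = 10.7682
Bracket: 2^10 = 1024 < 1744 <= 2^11 = 2048
So ceil(log2(1744)) = 11

bits = ceil(log2(1744)) = ceil(10.7682) = 11 bits


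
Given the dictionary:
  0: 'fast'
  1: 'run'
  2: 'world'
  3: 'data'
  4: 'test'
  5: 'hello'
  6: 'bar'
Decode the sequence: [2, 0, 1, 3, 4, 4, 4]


Look up each index in the dictionary:
  2 -> 'world'
  0 -> 'fast'
  1 -> 'run'
  3 -> 'data'
  4 -> 'test'
  4 -> 'test'
  4 -> 'test'

Decoded: "world fast run data test test test"


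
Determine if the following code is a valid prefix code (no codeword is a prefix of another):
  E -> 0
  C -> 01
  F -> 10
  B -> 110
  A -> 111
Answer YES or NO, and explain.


Checking each pair (does one codeword prefix another?):
  E='0' vs C='01': prefix -- VIOLATION

NO -- this is NOT a valid prefix code. E (0) is a prefix of C (01).


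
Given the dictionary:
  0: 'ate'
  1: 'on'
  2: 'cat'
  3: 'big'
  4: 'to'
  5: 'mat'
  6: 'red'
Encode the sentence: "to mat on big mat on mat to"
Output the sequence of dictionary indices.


Look up each word in the dictionary:
  'to' -> 4
  'mat' -> 5
  'on' -> 1
  'big' -> 3
  'mat' -> 5
  'on' -> 1
  'mat' -> 5
  'to' -> 4

Encoded: [4, 5, 1, 3, 5, 1, 5, 4]


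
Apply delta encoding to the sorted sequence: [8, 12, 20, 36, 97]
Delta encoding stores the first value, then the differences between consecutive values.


First value: 8
Deltas:
  12 - 8 = 4
  20 - 12 = 8
  36 - 20 = 16
  97 - 36 = 61


Delta encoded: [8, 4, 8, 16, 61]


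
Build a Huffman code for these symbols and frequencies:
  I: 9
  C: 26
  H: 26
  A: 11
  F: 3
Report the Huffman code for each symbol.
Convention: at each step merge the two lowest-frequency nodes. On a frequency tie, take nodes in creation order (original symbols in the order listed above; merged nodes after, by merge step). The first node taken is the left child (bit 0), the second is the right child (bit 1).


Huffman tree construction:
Step 1: Merge F(3) + I(9) = 12
Step 2: Merge A(11) + (F+I)(12) = 23
Step 3: Merge (A+(F+I))(23) + C(26) = 49
Step 4: Merge H(26) + ((A+(F+I))+C)(49) = 75
Read each symbol's code off the tree from the root (left child = 0, right child = 1).

Codes:
  I: 1011 (length 4)
  C: 11 (length 2)
  H: 0 (length 1)
  A: 100 (length 3)
  F: 1010 (length 4)
Average code length: 159/75 = 2.1200 bits/symbol


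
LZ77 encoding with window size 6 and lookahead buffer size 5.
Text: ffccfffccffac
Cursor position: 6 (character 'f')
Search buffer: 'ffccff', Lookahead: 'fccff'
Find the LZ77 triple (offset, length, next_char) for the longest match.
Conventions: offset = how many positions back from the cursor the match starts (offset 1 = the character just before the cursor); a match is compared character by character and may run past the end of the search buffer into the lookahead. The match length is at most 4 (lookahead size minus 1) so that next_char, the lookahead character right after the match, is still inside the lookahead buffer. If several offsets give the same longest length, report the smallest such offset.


Try each offset into the search buffer:
  offset=1 (pos 5, char 'f'): match length 1
  offset=2 (pos 4, char 'f'): match length 1
  offset=3 (pos 3, char 'c'): match length 0
  offset=4 (pos 2, char 'c'): match length 0
  offset=5 (pos 1, char 'f'): match length 4
  offset=6 (pos 0, char 'f'): match length 1
Longest match has length 4 at offset 5.
next_char = character at position 6 + 4 = 10 -> 'f'

Best match: offset=5, length=4 (matching 'fccf' starting at position 1)
LZ77 triple: (5, 4, 'f')


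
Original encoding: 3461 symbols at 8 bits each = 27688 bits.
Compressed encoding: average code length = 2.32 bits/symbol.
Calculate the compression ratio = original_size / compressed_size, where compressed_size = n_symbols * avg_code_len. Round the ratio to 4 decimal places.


original_size = n_symbols * orig_bits = 3461 * 8 = 27688 bits
compressed_size = n_symbols * avg_code_len = 3461 * 2.32 = 8029.52 bits
ratio = original_size / compressed_size = 27688 / 8029.52 = 3.4483

Compression ratio = 3.4483


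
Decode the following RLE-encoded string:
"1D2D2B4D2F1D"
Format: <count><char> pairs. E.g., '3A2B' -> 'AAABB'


Expanding each <count><char> pair:
  1D -> 'D'
  2D -> 'DD'
  2B -> 'BB'
  4D -> 'DDDD'
  2F -> 'FF'
  1D -> 'D'

Decoded = DDDBBDDDDFFD


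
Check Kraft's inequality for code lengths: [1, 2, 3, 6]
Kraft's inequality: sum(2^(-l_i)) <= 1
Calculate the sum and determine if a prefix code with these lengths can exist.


Sum = 2^(-1) + 2^(-2) + 2^(-3) + 2^(-6)
    = 0.5 + 0.25 + 0.125 + 0.015625
    = 57/64 = 0.890625
Since 0.890625 <= 1, Kraft's inequality IS satisfied.
A prefix code with these lengths CAN exist.

Kraft sum = 0.890625. Satisfied.


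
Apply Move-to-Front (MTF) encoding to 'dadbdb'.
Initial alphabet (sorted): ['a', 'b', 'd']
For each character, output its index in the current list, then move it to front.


MTF encoding:
'd': index 2 in ['a', 'b', 'd'] -> ['d', 'a', 'b']
'a': index 1 in ['d', 'a', 'b'] -> ['a', 'd', 'b']
'd': index 1 in ['a', 'd', 'b'] -> ['d', 'a', 'b']
'b': index 2 in ['d', 'a', 'b'] -> ['b', 'd', 'a']
'd': index 1 in ['b', 'd', 'a'] -> ['d', 'b', 'a']
'b': index 1 in ['d', 'b', 'a'] -> ['b', 'd', 'a']


Output: [2, 1, 1, 2, 1, 1]


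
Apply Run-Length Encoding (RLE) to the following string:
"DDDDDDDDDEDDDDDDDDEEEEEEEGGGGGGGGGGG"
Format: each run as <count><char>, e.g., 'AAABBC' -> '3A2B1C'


Scanning runs left to right:
  i=0: run of 'D' x 9 -> '9D'
  i=9: run of 'E' x 1 -> '1E'
  i=10: run of 'D' x 8 -> '8D'
  i=18: run of 'E' x 7 -> '7E'
  i=25: run of 'G' x 11 -> '11G'

RLE = 9D1E8D7E11G


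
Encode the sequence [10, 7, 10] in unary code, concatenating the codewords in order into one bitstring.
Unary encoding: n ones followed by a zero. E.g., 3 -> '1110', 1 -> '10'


Encode each number as n ones followed by a terminating 0:
  10 -> 11111111110 (11 bits)
  7 -> 11111110 (8 bits)
  10 -> 11111111110 (11 bits)
Total length = 11 + 8 + 11 = 30 bits.

Unary([10, 7, 10]) = 111111111101111111011111111110 (30 bits)


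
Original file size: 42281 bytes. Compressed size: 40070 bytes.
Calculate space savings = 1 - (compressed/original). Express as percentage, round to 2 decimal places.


ratio = compressed/original = 40070/42281 = 0.947707
savings = 1 - ratio = 1 - 0.947707 = 0.052293
as a percentage: 0.052293 * 100 = 5.23%

Space savings = 1 - 40070/42281 = 5.23%


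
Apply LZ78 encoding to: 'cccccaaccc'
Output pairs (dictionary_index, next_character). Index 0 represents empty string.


LZ78 encoding steps:
Dictionary: {0: ''}
Step 1: w='' (idx 0), next='c' -> output (0, 'c'), add 'c' as idx 1
Step 2: w='c' (idx 1), next='c' -> output (1, 'c'), add 'cc' as idx 2
Step 3: w='cc' (idx 2), next='a' -> output (2, 'a'), add 'cca' as idx 3
Step 4: w='' (idx 0), next='a' -> output (0, 'a'), add 'a' as idx 4
Step 5: w='cc' (idx 2), next='c' -> output (2, 'c'), add 'ccc' as idx 5


Encoded: [(0, 'c'), (1, 'c'), (2, 'a'), (0, 'a'), (2, 'c')]


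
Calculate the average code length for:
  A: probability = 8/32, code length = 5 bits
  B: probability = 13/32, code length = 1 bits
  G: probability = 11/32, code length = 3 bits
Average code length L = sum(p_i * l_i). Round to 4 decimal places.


Weighted contributions p_i * l_i:
  A: (8/32) * 5 = 40/32
  B: (13/32) * 1 = 13/32
  G: (11/32) * 3 = 33/32
Sum = (40 + 13 + 33)/32 = 86/32

L = 86/32 = 2.6875 bits/symbol


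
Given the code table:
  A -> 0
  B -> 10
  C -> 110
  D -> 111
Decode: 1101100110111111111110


Decoding:
110 -> C
110 -> C
0 -> A
110 -> C
111 -> D
111 -> D
111 -> D
110 -> C


Result: CCACDDDC


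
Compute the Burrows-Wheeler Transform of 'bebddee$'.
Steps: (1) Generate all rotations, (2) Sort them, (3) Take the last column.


Rotations (sorted):
  0: $bebddee -> last char: e
  1: bddee$be -> last char: e
  2: bebddee$ -> last char: $
  3: ddee$beb -> last char: b
  4: dee$bebd -> last char: d
  5: e$bebdde -> last char: e
  6: ebddee$b -> last char: b
  7: ee$bebdd -> last char: d


BWT = ee$bdebd


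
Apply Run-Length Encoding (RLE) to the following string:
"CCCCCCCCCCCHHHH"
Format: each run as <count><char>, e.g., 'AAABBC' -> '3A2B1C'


Scanning runs left to right:
  i=0: run of 'C' x 11 -> '11C'
  i=11: run of 'H' x 4 -> '4H'

RLE = 11C4H


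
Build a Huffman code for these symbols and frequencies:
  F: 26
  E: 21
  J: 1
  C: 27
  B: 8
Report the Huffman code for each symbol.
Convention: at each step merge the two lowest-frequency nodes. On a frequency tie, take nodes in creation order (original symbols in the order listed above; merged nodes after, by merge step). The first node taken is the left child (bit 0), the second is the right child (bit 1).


Huffman tree construction:
Step 1: Merge J(1) + B(8) = 9
Step 2: Merge (J+B)(9) + E(21) = 30
Step 3: Merge F(26) + C(27) = 53
Step 4: Merge ((J+B)+E)(30) + (F+C)(53) = 83
Read each symbol's code off the tree from the root (left child = 0, right child = 1).

Codes:
  F: 10 (length 2)
  E: 01 (length 2)
  J: 000 (length 3)
  C: 11 (length 2)
  B: 001 (length 3)
Average code length: 175/83 = 2.1084 bits/symbol


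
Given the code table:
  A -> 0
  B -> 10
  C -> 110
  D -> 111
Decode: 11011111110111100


Decoding:
110 -> C
111 -> D
111 -> D
10 -> B
111 -> D
10 -> B
0 -> A


Result: CDDBDBA


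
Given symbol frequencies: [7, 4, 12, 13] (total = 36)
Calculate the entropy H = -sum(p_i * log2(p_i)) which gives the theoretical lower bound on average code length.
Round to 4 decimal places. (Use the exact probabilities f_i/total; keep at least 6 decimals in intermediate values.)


Per-symbol terms -p_i * log2(p_i) with p_i = f_i/36:
  p = 7/36 = 0.194444: log2(p) = -2.362570, -p*log2(p) = 0.459389
  p = 4/36 = 0.111111: log2(p) = -3.169925, -p*log2(p) = 0.352214
  p = 12/36 = 0.333333: log2(p) = -1.584963, -p*log2(p) = 0.528321
  p = 13/36 = 0.361111: log2(p) = -1.469485, -p*log2(p) = 0.530647
H = 0.459389 + 0.352214 + 0.528321 + 0.530647 = 1.870571

H = 1.8706 bits/symbol


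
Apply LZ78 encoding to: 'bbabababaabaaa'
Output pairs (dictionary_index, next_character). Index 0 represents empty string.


LZ78 encoding steps:
Dictionary: {0: ''}
Step 1: w='' (idx 0), next='b' -> output (0, 'b'), add 'b' as idx 1
Step 2: w='b' (idx 1), next='a' -> output (1, 'a'), add 'ba' as idx 2
Step 3: w='ba' (idx 2), next='b' -> output (2, 'b'), add 'bab' as idx 3
Step 4: w='' (idx 0), next='a' -> output (0, 'a'), add 'a' as idx 4
Step 5: w='ba' (idx 2), next='a' -> output (2, 'a'), add 'baa' as idx 5
Step 6: w='baa' (idx 5), next='a' -> output (5, 'a'), add 'baaa' as idx 6


Encoded: [(0, 'b'), (1, 'a'), (2, 'b'), (0, 'a'), (2, 'a'), (5, 'a')]


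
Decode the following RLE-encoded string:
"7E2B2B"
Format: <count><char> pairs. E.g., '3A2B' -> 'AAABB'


Expanding each <count><char> pair:
  7E -> 'EEEEEEE'
  2B -> 'BB'
  2B -> 'BB'

Decoded = EEEEEEEBBBB


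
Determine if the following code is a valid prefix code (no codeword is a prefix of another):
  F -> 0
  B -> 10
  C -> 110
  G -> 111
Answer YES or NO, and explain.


Checking each pair (does one codeword prefix another?):
  F='0' vs B='10': no prefix
  F='0' vs C='110': no prefix
  F='0' vs G='111': no prefix
  B='10' vs F='0': no prefix
  B='10' vs C='110': no prefix
  B='10' vs G='111': no prefix
  C='110' vs F='0': no prefix
  C='110' vs B='10': no prefix
  C='110' vs G='111': no prefix
  G='111' vs F='0': no prefix
  G='111' vs B='10': no prefix
  G='111' vs C='110': no prefix
No violation found over all pairs.

YES -- this is a valid prefix code. No codeword is a prefix of any other codeword.


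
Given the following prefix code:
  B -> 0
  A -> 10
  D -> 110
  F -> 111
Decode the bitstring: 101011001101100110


Decoding step by step:
Bits 10 -> A
Bits 10 -> A
Bits 110 -> D
Bits 0 -> B
Bits 110 -> D
Bits 110 -> D
Bits 0 -> B
Bits 110 -> D


Decoded message: AADBDDBD


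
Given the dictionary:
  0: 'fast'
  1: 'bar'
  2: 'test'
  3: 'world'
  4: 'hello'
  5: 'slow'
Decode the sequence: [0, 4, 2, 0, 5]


Look up each index in the dictionary:
  0 -> 'fast'
  4 -> 'hello'
  2 -> 'test'
  0 -> 'fast'
  5 -> 'slow'

Decoded: "fast hello test fast slow"


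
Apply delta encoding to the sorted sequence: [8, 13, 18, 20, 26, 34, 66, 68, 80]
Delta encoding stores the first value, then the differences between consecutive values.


First value: 8
Deltas:
  13 - 8 = 5
  18 - 13 = 5
  20 - 18 = 2
  26 - 20 = 6
  34 - 26 = 8
  66 - 34 = 32
  68 - 66 = 2
  80 - 68 = 12


Delta encoded: [8, 5, 5, 2, 6, 8, 32, 2, 12]


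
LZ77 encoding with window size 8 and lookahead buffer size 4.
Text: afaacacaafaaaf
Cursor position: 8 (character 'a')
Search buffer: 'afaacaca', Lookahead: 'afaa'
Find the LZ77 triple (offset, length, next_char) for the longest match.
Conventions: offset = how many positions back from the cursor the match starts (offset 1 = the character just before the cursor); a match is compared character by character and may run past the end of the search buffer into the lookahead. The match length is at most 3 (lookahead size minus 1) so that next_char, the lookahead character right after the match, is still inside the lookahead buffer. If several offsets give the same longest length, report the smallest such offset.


Try each offset into the search buffer:
  offset=1 (pos 7, char 'a'): match length 1
  offset=2 (pos 6, char 'c'): match length 0
  offset=3 (pos 5, char 'a'): match length 1
  offset=4 (pos 4, char 'c'): match length 0
  offset=5 (pos 3, char 'a'): match length 1
  offset=6 (pos 2, char 'a'): match length 1
  offset=7 (pos 1, char 'f'): match length 0
  offset=8 (pos 0, char 'a'): match length 3
Longest match has length 3 at offset 8.
next_char = character at position 8 + 3 = 11 -> 'a'

Best match: offset=8, length=3 (matching 'afa' starting at position 0)
LZ77 triple: (8, 3, 'a')


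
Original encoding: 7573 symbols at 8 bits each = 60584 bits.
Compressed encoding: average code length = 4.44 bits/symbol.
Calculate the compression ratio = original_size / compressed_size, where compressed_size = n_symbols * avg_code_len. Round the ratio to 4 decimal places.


original_size = n_symbols * orig_bits = 7573 * 8 = 60584 bits
compressed_size = n_symbols * avg_code_len = 7573 * 4.44 = 33624.12 bits
ratio = original_size / compressed_size = 60584 / 33624.12 = 1.8018

Compression ratio = 1.8018


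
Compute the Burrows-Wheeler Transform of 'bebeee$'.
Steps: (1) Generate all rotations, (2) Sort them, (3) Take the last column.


Rotations (sorted):
  0: $bebeee -> last char: e
  1: bebeee$ -> last char: $
  2: beee$be -> last char: e
  3: e$bebee -> last char: e
  4: ebeee$b -> last char: b
  5: ee$bebe -> last char: e
  6: eee$beb -> last char: b


BWT = e$eebeb


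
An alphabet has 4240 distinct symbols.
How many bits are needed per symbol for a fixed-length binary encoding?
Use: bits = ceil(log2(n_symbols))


log2(4240) = 12.0498
Bracket: 2^12 = 4096 < 4240 <= 2^13 = 8192
So ceil(log2(4240)) = 13

bits = ceil(log2(4240)) = ceil(12.0498) = 13 bits


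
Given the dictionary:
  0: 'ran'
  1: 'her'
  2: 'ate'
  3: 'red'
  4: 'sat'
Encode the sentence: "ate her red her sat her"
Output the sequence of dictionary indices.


Look up each word in the dictionary:
  'ate' -> 2
  'her' -> 1
  'red' -> 3
  'her' -> 1
  'sat' -> 4
  'her' -> 1

Encoded: [2, 1, 3, 1, 4, 1]


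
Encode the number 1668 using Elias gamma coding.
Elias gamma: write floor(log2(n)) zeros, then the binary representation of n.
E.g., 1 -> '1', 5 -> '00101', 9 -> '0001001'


num_bits = floor(log2(1668)) + 1 = 11
leading_zeros = num_bits - 1 = 10
binary(1668) = 11010000100

Elias gamma(1668) = '0000000000' + '11010000100' = 000000000011010000100 (21 bits)


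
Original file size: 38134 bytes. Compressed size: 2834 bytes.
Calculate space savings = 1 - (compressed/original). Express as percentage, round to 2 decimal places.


ratio = compressed/original = 2834/38134 = 0.074317
savings = 1 - ratio = 1 - 0.074317 = 0.925683
as a percentage: 0.925683 * 100 = 92.57%

Space savings = 1 - 2834/38134 = 92.57%


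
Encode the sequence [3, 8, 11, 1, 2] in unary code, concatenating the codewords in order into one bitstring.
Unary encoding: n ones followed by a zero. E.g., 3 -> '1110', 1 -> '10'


Encode each number as n ones followed by a terminating 0:
  3 -> 1110 (4 bits)
  8 -> 111111110 (9 bits)
  11 -> 111111111110 (12 bits)
  1 -> 10 (2 bits)
  2 -> 110 (3 bits)
Total length = 4 + 9 + 12 + 2 + 3 = 30 bits.

Unary([3, 8, 11, 1, 2]) = 111011111111011111111111010110 (30 bits)


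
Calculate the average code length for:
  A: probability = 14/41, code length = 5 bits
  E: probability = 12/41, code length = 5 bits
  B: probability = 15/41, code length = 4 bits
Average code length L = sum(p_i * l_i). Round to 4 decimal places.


Weighted contributions p_i * l_i:
  A: (14/41) * 5 = 70/41
  E: (12/41) * 5 = 60/41
  B: (15/41) * 4 = 60/41
Sum = (70 + 60 + 60)/41 = 190/41

L = 190/41 = 4.6341 bits/symbol


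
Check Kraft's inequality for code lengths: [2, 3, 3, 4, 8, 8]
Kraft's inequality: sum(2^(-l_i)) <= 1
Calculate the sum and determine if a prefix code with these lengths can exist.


Sum = 2^(-2) + 2^(-3) + 2^(-3) + 2^(-4) + 2^(-8) + 2^(-8)
    = 0.25 + 0.125 + 0.125 + 0.0625 + 0.00390625 + 0.00390625
    = 146/256 = 0.5703125
Since 0.5703125 <= 1, Kraft's inequality IS satisfied.
A prefix code with these lengths CAN exist.

Kraft sum = 0.5703125. Satisfied.


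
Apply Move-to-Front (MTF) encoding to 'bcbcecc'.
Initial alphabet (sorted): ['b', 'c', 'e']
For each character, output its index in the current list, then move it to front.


MTF encoding:
'b': index 0 in ['b', 'c', 'e'] -> ['b', 'c', 'e']
'c': index 1 in ['b', 'c', 'e'] -> ['c', 'b', 'e']
'b': index 1 in ['c', 'b', 'e'] -> ['b', 'c', 'e']
'c': index 1 in ['b', 'c', 'e'] -> ['c', 'b', 'e']
'e': index 2 in ['c', 'b', 'e'] -> ['e', 'c', 'b']
'c': index 1 in ['e', 'c', 'b'] -> ['c', 'e', 'b']
'c': index 0 in ['c', 'e', 'b'] -> ['c', 'e', 'b']


Output: [0, 1, 1, 1, 2, 1, 0]


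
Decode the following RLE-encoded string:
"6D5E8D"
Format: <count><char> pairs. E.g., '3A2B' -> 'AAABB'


Expanding each <count><char> pair:
  6D -> 'DDDDDD'
  5E -> 'EEEEE'
  8D -> 'DDDDDDDD'

Decoded = DDDDDDEEEEEDDDDDDDD


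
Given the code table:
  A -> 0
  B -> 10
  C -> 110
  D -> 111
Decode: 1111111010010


Decoding:
111 -> D
111 -> D
10 -> B
10 -> B
0 -> A
10 -> B


Result: DDBBAB


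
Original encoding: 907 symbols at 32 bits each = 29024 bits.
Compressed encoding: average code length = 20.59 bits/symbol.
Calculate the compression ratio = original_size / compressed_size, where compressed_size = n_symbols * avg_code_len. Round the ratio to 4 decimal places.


original_size = n_symbols * orig_bits = 907 * 32 = 29024 bits
compressed_size = n_symbols * avg_code_len = 907 * 20.59 = 18675.13 bits
ratio = original_size / compressed_size = 29024 / 18675.13 = 1.5542

Compression ratio = 1.5542


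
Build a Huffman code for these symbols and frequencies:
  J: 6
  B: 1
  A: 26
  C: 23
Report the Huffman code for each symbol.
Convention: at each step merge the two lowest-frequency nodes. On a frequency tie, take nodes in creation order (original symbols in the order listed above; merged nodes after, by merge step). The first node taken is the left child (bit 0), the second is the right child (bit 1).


Huffman tree construction:
Step 1: Merge B(1) + J(6) = 7
Step 2: Merge (B+J)(7) + C(23) = 30
Step 3: Merge A(26) + ((B+J)+C)(30) = 56
Read each symbol's code off the tree from the root (left child = 0, right child = 1).

Codes:
  J: 101 (length 3)
  B: 100 (length 3)
  A: 0 (length 1)
  C: 11 (length 2)
Average code length: 93/56 = 1.6607 bits/symbol


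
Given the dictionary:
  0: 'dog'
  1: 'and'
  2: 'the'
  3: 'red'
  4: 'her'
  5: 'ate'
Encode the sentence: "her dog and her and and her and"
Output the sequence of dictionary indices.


Look up each word in the dictionary:
  'her' -> 4
  'dog' -> 0
  'and' -> 1
  'her' -> 4
  'and' -> 1
  'and' -> 1
  'her' -> 4
  'and' -> 1

Encoded: [4, 0, 1, 4, 1, 1, 4, 1]


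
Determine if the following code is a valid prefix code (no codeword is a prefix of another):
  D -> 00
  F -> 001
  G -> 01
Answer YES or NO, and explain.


Checking each pair (does one codeword prefix another?):
  D='00' vs F='001': prefix -- VIOLATION

NO -- this is NOT a valid prefix code. D (00) is a prefix of F (001).


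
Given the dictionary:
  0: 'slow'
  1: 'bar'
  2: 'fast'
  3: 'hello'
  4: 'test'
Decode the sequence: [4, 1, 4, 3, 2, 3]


Look up each index in the dictionary:
  4 -> 'test'
  1 -> 'bar'
  4 -> 'test'
  3 -> 'hello'
  2 -> 'fast'
  3 -> 'hello'

Decoded: "test bar test hello fast hello"


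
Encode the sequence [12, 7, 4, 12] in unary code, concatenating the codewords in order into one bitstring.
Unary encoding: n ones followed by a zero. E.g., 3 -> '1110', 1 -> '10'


Encode each number as n ones followed by a terminating 0:
  12 -> 1111111111110 (13 bits)
  7 -> 11111110 (8 bits)
  4 -> 11110 (5 bits)
  12 -> 1111111111110 (13 bits)
Total length = 13 + 8 + 5 + 13 = 39 bits.

Unary([12, 7, 4, 12]) = 111111111111011111110111101111111111110 (39 bits)


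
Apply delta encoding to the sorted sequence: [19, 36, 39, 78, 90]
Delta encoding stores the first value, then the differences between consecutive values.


First value: 19
Deltas:
  36 - 19 = 17
  39 - 36 = 3
  78 - 39 = 39
  90 - 78 = 12


Delta encoded: [19, 17, 3, 39, 12]


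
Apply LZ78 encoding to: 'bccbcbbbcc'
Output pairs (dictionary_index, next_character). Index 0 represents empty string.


LZ78 encoding steps:
Dictionary: {0: ''}
Step 1: w='' (idx 0), next='b' -> output (0, 'b'), add 'b' as idx 1
Step 2: w='' (idx 0), next='c' -> output (0, 'c'), add 'c' as idx 2
Step 3: w='c' (idx 2), next='b' -> output (2, 'b'), add 'cb' as idx 3
Step 4: w='cb' (idx 3), next='b' -> output (3, 'b'), add 'cbb' as idx 4
Step 5: w='b' (idx 1), next='c' -> output (1, 'c'), add 'bc' as idx 5
Step 6: w='c' (idx 2), end of input -> output (2, '')


Encoded: [(0, 'b'), (0, 'c'), (2, 'b'), (3, 'b'), (1, 'c'), (2, '')]


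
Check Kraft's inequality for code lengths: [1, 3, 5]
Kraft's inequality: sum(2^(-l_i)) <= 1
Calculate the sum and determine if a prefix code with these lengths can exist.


Sum = 2^(-1) + 2^(-3) + 2^(-5)
    = 0.5 + 0.125 + 0.03125
    = 21/32 = 0.65625
Since 0.65625 <= 1, Kraft's inequality IS satisfied.
A prefix code with these lengths CAN exist.

Kraft sum = 0.65625. Satisfied.


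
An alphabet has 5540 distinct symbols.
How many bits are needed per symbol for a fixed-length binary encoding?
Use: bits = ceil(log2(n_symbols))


log2(5540) = 12.4357
Bracket: 2^12 = 4096 < 5540 <= 2^13 = 8192
So ceil(log2(5540)) = 13

bits = ceil(log2(5540)) = ceil(12.4357) = 13 bits


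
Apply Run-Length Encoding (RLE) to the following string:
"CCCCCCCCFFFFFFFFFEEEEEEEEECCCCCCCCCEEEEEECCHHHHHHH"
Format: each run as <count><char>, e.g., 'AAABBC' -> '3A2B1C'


Scanning runs left to right:
  i=0: run of 'C' x 8 -> '8C'
  i=8: run of 'F' x 9 -> '9F'
  i=17: run of 'E' x 9 -> '9E'
  i=26: run of 'C' x 9 -> '9C'
  i=35: run of 'E' x 6 -> '6E'
  i=41: run of 'C' x 2 -> '2C'
  i=43: run of 'H' x 7 -> '7H'

RLE = 8C9F9E9C6E2C7H


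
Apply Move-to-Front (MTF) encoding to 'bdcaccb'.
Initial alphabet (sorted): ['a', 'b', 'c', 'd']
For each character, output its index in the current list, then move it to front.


MTF encoding:
'b': index 1 in ['a', 'b', 'c', 'd'] -> ['b', 'a', 'c', 'd']
'd': index 3 in ['b', 'a', 'c', 'd'] -> ['d', 'b', 'a', 'c']
'c': index 3 in ['d', 'b', 'a', 'c'] -> ['c', 'd', 'b', 'a']
'a': index 3 in ['c', 'd', 'b', 'a'] -> ['a', 'c', 'd', 'b']
'c': index 1 in ['a', 'c', 'd', 'b'] -> ['c', 'a', 'd', 'b']
'c': index 0 in ['c', 'a', 'd', 'b'] -> ['c', 'a', 'd', 'b']
'b': index 3 in ['c', 'a', 'd', 'b'] -> ['b', 'c', 'a', 'd']


Output: [1, 3, 3, 3, 1, 0, 3]


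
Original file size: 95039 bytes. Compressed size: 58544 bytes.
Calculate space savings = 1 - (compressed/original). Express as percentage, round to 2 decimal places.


ratio = compressed/original = 58544/95039 = 0.616
savings = 1 - ratio = 1 - 0.616 = 0.384
as a percentage: 0.384 * 100 = 38.4%

Space savings = 1 - 58544/95039 = 38.4%


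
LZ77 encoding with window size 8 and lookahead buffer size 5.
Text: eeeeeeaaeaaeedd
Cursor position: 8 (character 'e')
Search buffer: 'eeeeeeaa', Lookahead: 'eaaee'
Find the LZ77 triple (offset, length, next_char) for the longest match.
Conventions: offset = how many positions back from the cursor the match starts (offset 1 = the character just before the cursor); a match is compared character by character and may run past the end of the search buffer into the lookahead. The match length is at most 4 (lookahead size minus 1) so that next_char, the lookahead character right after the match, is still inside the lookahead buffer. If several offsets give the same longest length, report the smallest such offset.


Try each offset into the search buffer:
  offset=1 (pos 7, char 'a'): match length 0
  offset=2 (pos 6, char 'a'): match length 0
  offset=3 (pos 5, char 'e'): match length 4
  offset=4 (pos 4, char 'e'): match length 1
  offset=5 (pos 3, char 'e'): match length 1
  offset=6 (pos 2, char 'e'): match length 1
  offset=7 (pos 1, char 'e'): match length 1
  offset=8 (pos 0, char 'e'): match length 1
Longest match has length 4 at offset 3.
next_char = character at position 8 + 4 = 12 -> 'e'

Best match: offset=3, length=4 (matching 'eaae' starting at position 5)
LZ77 triple: (3, 4, 'e')


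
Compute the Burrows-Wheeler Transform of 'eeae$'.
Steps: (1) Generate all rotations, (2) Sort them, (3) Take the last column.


Rotations (sorted):
  0: $eeae -> last char: e
  1: ae$ee -> last char: e
  2: e$eea -> last char: a
  3: eae$e -> last char: e
  4: eeae$ -> last char: $


BWT = eeae$


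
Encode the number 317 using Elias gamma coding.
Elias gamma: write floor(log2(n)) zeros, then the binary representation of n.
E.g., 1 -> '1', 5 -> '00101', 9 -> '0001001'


num_bits = floor(log2(317)) + 1 = 9
leading_zeros = num_bits - 1 = 8
binary(317) = 100111101

Elias gamma(317) = '00000000' + '100111101' = 00000000100111101 (17 bits)


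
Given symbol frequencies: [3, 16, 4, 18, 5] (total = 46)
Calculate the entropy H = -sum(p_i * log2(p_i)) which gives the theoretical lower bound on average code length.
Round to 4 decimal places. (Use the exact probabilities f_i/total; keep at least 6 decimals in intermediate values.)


Per-symbol terms -p_i * log2(p_i) with p_i = f_i/46:
  p = 3/46 = 0.065217: log2(p) = -3.938599, -p*log2(p) = 0.256865
  p = 16/46 = 0.347826: log2(p) = -1.523562, -p*log2(p) = 0.529935
  p = 4/46 = 0.086957: log2(p) = -3.523562, -p*log2(p) = 0.306397
  p = 18/46 = 0.391304: log2(p) = -1.353637, -p*log2(p) = 0.529684
  p = 5/46 = 0.108696: log2(p) = -3.201634, -p*log2(p) = 0.348004
H = 0.256865 + 0.529935 + 0.306397 + 0.529684 + 0.348004 = 1.970885

H = 1.9709 bits/symbol


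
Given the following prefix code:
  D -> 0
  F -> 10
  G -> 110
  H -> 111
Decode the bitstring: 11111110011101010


Decoding step by step:
Bits 111 -> H
Bits 111 -> H
Bits 10 -> F
Bits 0 -> D
Bits 111 -> H
Bits 0 -> D
Bits 10 -> F
Bits 10 -> F


Decoded message: HHFDHDFF


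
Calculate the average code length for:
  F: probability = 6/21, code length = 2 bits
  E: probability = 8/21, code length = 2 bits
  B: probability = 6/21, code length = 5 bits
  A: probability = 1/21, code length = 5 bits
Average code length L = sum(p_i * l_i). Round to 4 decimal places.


Weighted contributions p_i * l_i:
  F: (6/21) * 2 = 12/21
  E: (8/21) * 2 = 16/21
  B: (6/21) * 5 = 30/21
  A: (1/21) * 5 = 5/21
Sum = (12 + 16 + 30 + 5)/21 = 63/21

L = 63/21 = 3.0000 bits/symbol


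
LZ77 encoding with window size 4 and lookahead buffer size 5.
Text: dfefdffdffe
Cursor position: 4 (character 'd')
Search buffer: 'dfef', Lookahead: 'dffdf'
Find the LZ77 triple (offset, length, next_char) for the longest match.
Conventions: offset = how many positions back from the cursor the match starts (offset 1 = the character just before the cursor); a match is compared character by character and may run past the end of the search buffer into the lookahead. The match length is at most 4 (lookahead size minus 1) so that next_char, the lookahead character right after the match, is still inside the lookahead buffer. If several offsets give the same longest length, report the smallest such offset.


Try each offset into the search buffer:
  offset=1 (pos 3, char 'f'): match length 0
  offset=2 (pos 2, char 'e'): match length 0
  offset=3 (pos 1, char 'f'): match length 0
  offset=4 (pos 0, char 'd'): match length 2
Longest match has length 2 at offset 4.
next_char = character at position 4 + 2 = 6 -> 'f'

Best match: offset=4, length=2 (matching 'df' starting at position 0)
LZ77 triple: (4, 2, 'f')


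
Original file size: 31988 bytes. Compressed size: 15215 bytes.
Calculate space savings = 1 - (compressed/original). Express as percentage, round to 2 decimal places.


ratio = compressed/original = 15215/31988 = 0.475647
savings = 1 - ratio = 1 - 0.475647 = 0.524353
as a percentage: 0.524353 * 100 = 52.44%

Space savings = 1 - 15215/31988 = 52.44%


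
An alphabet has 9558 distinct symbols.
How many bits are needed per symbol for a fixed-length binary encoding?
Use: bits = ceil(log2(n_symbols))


log2(9558) = 13.2225
Bracket: 2^13 = 8192 < 9558 <= 2^14 = 16384
So ceil(log2(9558)) = 14

bits = ceil(log2(9558)) = ceil(13.2225) = 14 bits


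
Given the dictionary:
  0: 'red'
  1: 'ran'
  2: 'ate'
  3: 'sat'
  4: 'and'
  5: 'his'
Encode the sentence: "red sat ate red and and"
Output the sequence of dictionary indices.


Look up each word in the dictionary:
  'red' -> 0
  'sat' -> 3
  'ate' -> 2
  'red' -> 0
  'and' -> 4
  'and' -> 4

Encoded: [0, 3, 2, 0, 4, 4]


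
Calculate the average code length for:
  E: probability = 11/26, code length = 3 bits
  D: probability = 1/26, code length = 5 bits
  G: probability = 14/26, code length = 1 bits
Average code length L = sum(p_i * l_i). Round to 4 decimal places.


Weighted contributions p_i * l_i:
  E: (11/26) * 3 = 33/26
  D: (1/26) * 5 = 5/26
  G: (14/26) * 1 = 14/26
Sum = (33 + 5 + 14)/26 = 52/26

L = 52/26 = 2.0000 bits/symbol


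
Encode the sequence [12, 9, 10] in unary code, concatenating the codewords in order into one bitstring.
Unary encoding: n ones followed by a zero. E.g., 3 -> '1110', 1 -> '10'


Encode each number as n ones followed by a terminating 0:
  12 -> 1111111111110 (13 bits)
  9 -> 1111111110 (10 bits)
  10 -> 11111111110 (11 bits)
Total length = 13 + 10 + 11 = 34 bits.

Unary([12, 9, 10]) = 1111111111110111111111011111111110 (34 bits)


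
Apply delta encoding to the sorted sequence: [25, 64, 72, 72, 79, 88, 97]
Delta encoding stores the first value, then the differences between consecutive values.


First value: 25
Deltas:
  64 - 25 = 39
  72 - 64 = 8
  72 - 72 = 0
  79 - 72 = 7
  88 - 79 = 9
  97 - 88 = 9


Delta encoded: [25, 39, 8, 0, 7, 9, 9]


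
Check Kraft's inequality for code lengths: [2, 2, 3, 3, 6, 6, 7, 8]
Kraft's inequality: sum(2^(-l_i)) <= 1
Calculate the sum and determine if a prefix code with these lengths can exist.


Sum = 2^(-2) + 2^(-2) + 2^(-3) + 2^(-3) + 2^(-6) + 2^(-6) + 2^(-7) + 2^(-8)
    = 0.25 + 0.25 + 0.125 + 0.125 + 0.015625 + 0.015625 + 0.0078125 + 0.00390625
    = 203/256 = 0.79296875
Since 0.79296875 <= 1, Kraft's inequality IS satisfied.
A prefix code with these lengths CAN exist.

Kraft sum = 0.79296875. Satisfied.


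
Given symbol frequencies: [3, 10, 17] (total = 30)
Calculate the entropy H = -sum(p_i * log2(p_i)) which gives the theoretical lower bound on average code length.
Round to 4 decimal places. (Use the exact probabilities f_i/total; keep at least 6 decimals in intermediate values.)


Per-symbol terms -p_i * log2(p_i) with p_i = f_i/30:
  p = 3/30 = 0.100000: log2(p) = -3.321928, -p*log2(p) = 0.332193
  p = 10/30 = 0.333333: log2(p) = -1.584963, -p*log2(p) = 0.528321
  p = 17/30 = 0.566667: log2(p) = -0.819428, -p*log2(p) = 0.464342
H = 0.332193 + 0.528321 + 0.464342 = 1.324856

H = 1.3249 bits/symbol


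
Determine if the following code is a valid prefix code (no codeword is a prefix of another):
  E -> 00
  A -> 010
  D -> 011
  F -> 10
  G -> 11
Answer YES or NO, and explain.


Checking each pair (does one codeword prefix another?):
  E='00' vs A='010': no prefix
  E='00' vs D='011': no prefix
  E='00' vs F='10': no prefix
  E='00' vs G='11': no prefix
  A='010' vs E='00': no prefix
  A='010' vs D='011': no prefix
  A='010' vs F='10': no prefix
  A='010' vs G='11': no prefix
  D='011' vs E='00': no prefix
  D='011' vs A='010': no prefix
  D='011' vs F='10': no prefix
  D='011' vs G='11': no prefix
  F='10' vs E='00': no prefix
  F='10' vs A='010': no prefix
  F='10' vs D='011': no prefix
  F='10' vs G='11': no prefix
  G='11' vs E='00': no prefix
  G='11' vs A='010': no prefix
  G='11' vs D='011': no prefix
  G='11' vs F='10': no prefix
No violation found over all pairs.

YES -- this is a valid prefix code. No codeword is a prefix of any other codeword.
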